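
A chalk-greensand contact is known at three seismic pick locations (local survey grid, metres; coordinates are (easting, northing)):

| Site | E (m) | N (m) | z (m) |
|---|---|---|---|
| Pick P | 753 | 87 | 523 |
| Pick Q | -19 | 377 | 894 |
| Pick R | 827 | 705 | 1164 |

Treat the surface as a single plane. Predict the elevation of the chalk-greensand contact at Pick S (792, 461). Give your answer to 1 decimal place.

911.4 m

Let the plane be z = a·E + b·N + c.
Pick Q−Pick P: −772a + 290b = 371;  Pick R−Pick P: 74a + 618b = 641.
Solving gives a = −0.08703, b = 1.04764.
Then c = 523 − a·753 − b·87 = 497.39.
At (792, 461): z = −68.9 + 483.0 + 497.39 = 911.4 m.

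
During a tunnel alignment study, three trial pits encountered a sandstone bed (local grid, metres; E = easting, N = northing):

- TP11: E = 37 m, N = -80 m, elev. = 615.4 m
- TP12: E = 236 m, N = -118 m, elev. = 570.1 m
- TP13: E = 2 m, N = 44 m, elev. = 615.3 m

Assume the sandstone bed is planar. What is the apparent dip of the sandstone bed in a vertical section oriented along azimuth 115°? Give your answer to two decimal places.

Let the plane be z = a·E + b·N + c.
TP12−TP11: 199a − 38b = −45.3;  TP13−TP11: −35a + 124b = −0.1.
Solving gives a = −0.24077, b = −0.06877.
Unit vector along 115° is (sin 115°, cos 115°) = (0.9063, -0.4226).
Slope in that direction = a·(0.9063) + b·(-0.4226) = −0.18915.
Apparent dip = arctan|0.18915| = 10.71° (true dip is 14.1°, so apparent ≤ true as expected).

10.71°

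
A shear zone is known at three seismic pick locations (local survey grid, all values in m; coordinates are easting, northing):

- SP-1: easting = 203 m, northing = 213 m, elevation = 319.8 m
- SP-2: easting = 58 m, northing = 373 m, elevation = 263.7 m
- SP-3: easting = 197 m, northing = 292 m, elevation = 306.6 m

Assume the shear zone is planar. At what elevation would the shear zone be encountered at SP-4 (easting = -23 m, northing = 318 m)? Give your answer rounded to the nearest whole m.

254 m

Let the plane be z = a·easting + b·northing + c.
SP-2−SP-1: −145a + 160b = −56.1;  SP-3−SP-1: −6a + 79b = −13.2.
Solving gives a = 0.22105, b = −0.15030.
Then c = 319.8 − a·203 − b·213 = 306.94.
At (-23, 318): z = −5.1 − 47.8 + 306.94 = 254.1 m.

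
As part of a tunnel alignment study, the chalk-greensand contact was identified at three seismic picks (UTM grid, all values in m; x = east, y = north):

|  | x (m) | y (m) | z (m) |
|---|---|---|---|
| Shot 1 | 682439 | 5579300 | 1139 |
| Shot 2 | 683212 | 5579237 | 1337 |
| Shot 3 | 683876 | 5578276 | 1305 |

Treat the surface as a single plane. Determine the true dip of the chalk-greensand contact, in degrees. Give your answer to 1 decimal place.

Two edge vectors: Shot 1→Shot 2 = (773, -63, 198), Shot 1→Shot 3 = (1437, -1024, 166).
Normal n = (Shot 1→Shot 2) × (Shot 1→Shot 3) = (192294, 156208, -701021).
So ∂z/∂x = −n_x/n_z = 0.27431 and ∂z/∂y = −n_y/n_z = 0.22283.
Gradient magnitude |∇z| = √(a² + b²) = √(0.07524 + 0.04965) = 0.35341.
True dip = arctan(0.35341) = 19.5°, dipping toward SW (azimuth ≈ 231°).

19.5°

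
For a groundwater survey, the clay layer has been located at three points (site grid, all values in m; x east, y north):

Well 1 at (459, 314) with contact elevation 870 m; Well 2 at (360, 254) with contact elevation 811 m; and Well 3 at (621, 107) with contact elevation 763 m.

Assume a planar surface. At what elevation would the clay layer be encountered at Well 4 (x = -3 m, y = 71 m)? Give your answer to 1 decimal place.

Let the plane be z = a·x + b·y + c.
Well 2−Well 1: −99a − 60b = −59;  Well 3−Well 1: 162a − 207b = −107.
Solving gives a = 0.19174, b = 0.66696.
Then c = 870 − a·459 − b·314 = 572.57.
At (-3, 71): z = −0.6 + 47.4 + 572.57 = 619.3 m.

619.3 m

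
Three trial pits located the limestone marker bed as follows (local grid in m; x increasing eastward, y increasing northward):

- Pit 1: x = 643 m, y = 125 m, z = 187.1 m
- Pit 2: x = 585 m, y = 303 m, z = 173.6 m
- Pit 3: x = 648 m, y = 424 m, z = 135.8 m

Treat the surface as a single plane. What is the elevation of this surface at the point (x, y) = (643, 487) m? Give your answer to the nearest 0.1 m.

Two edge vectors: Pit 1→Pit 2 = (-58, 178, -13.5), Pit 1→Pit 3 = (5, 299, -51.3).
Normal n = (Pit 1→Pit 2) × (Pit 1→Pit 3) = (-5094.9, -3042.9, -18232).
So ∂z/∂x = −n_x/n_z = −0.27945 and ∂z/∂y = −n_y/n_z = −0.16690.
Intercept c from Pit 1: 187.1 + 179.69 + 20.86 = 387.65.
At (643, 487): z = −179.7 − 81.3 + 387.65 = 126.7 m.

126.7 m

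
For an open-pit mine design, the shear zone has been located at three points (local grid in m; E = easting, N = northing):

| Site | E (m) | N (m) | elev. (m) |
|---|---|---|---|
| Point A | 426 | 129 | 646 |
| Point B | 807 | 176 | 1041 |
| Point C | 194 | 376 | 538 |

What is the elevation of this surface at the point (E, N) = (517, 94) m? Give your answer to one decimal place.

718.1 m

Two edge vectors: Point A→Point B = (381, 47, 395), Point A→Point C = (-232, 247, -108).
Normal n = (Point A→Point B) × (Point A→Point C) = (-102641, -50492, 105011).
So ∂z/∂E = −n_x/n_z = 0.97743 and ∂z/∂N = −n_y/n_z = 0.48083.
Intercept c from Point A: 646 − 416.39 − 62.03 = 167.59.
At (517, 94): z = 505.3 + 45.2 + 167.59 = 718.1 m.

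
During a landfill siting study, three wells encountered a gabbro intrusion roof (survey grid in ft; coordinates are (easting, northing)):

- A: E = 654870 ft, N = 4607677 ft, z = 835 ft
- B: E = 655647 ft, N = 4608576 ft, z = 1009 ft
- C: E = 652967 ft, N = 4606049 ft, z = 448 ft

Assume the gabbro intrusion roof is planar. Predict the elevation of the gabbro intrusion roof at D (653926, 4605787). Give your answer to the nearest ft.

Two edge vectors: A→B = (777, 899, 174), A→C = (-1903, -1628, -387).
Normal n = (A→B) × (A→C) = (-64641, -30423, 445841).
So ∂z/∂E = −n_x/n_z = 0.14498667 and ∂z/∂N = −n_y/n_z = 0.06823733.
Intercept c from A: 835 − 94947.42 − 314415.58 = −408528.00.
At (653926, 4605787): z = 94810.6 + 314286.6 − 408528.00 = 569.2 ft.

569 ft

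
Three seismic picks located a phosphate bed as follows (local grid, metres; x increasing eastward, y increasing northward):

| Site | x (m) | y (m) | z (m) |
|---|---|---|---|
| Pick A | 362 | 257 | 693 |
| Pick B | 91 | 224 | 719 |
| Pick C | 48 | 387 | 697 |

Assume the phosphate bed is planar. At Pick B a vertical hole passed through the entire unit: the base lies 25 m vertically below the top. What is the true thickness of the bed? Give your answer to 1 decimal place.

24.6 m

Let the plane be z = a·x + b·y + c.
Pick B−Pick A: −271a − 33b = 26;  Pick C−Pick A: −314a + 130b = 4.
Solving gives a = −0.07703, b = −0.15529.
|∇z| = √(a²+b²) = 0.17335, so dip δ = arctan(0.17335) = 9.83°.
True thickness = vertical thickness × cos δ = 25 × cos 9.83° = 24.6 m.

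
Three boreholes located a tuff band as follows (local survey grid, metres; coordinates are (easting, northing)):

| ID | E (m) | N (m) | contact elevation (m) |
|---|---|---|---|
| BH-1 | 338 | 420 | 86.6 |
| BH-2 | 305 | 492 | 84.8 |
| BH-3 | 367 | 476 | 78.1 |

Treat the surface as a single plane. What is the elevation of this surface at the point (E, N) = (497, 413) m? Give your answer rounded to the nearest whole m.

Two edge vectors: BH-1→BH-2 = (-33, 72, -1.8), BH-1→BH-3 = (29, 56, -8.5).
Normal n = (BH-1→BH-2) × (BH-1→BH-3) = (-511.2, -332.7, -3936).
So ∂z/∂E = −n_x/n_z = −0.12988 and ∂z/∂N = −n_y/n_z = −0.08453.
Intercept c from BH-1: 86.6 + 43.90 + 35.50 = 166.00.
At (497, 413): z = −64.5 − 34.9 + 166.00 = 66.5 m.

67 m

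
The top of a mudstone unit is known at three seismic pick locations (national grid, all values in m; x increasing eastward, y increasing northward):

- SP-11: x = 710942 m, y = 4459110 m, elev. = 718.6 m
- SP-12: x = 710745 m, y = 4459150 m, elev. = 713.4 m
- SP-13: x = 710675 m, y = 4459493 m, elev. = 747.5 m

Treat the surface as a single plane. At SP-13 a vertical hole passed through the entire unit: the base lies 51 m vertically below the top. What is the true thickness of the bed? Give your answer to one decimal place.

50.6 m

Two edge vectors: SP-11→SP-12 = (-197, 40, -5.2), SP-11→SP-13 = (-267, 383, 28.9).
Normal n = (SP-11→SP-12) × (SP-11→SP-13) = (3147.6, 7081.7, -64771).
So ∂z/∂x = −n_x/n_z = 0.04860 and ∂z/∂y = −n_y/n_z = 0.10933.
|∇z| = √(a²+b²) = 0.11965, so dip δ = arctan(0.11965) = 6.82°.
True thickness = vertical thickness × cos δ = 51 × cos 6.82° = 50.6 m.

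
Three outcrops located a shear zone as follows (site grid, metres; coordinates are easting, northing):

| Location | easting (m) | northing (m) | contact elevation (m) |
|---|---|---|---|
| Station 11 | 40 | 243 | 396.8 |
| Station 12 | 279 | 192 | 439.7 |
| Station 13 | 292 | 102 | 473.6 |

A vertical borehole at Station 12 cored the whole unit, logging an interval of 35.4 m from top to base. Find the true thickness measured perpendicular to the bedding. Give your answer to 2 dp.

33.13 m

Let the plane be z = a·easting + b·northing + c.
Station 12−Station 11: 239a − 51b = 42.9;  Station 13−Station 11: 252a − 141b = 76.8.
Solving gives a = 0.10227, b = −0.36189.
|∇z| = √(a²+b²) = 0.37607, so dip δ = arctan(0.37607) = 20.61°.
True thickness = vertical thickness × cos δ = 35.4 × cos 20.61° = 33.13 m.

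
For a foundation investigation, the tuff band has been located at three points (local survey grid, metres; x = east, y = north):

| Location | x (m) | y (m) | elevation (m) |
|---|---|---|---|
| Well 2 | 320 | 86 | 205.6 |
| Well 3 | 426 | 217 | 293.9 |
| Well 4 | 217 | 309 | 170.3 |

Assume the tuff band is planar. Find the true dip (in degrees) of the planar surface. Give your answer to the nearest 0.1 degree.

Two edge vectors: Well 2→Well 3 = (106, 131, 88.3), Well 2→Well 4 = (-103, 223, -35.3).
Normal n = (Well 2→Well 3) × (Well 2→Well 4) = (-24315.2, -5353.1, 37131).
So ∂z/∂x = −n_x/n_z = 0.65485 and ∂z/∂y = −n_y/n_z = 0.14417.
Gradient magnitude |∇z| = √(a² + b²) = √(0.42883 + 0.02078) = 0.67053.
True dip = arctan(0.67053) = 33.8°, dipping toward WSW (azimuth ≈ 258°).

33.8°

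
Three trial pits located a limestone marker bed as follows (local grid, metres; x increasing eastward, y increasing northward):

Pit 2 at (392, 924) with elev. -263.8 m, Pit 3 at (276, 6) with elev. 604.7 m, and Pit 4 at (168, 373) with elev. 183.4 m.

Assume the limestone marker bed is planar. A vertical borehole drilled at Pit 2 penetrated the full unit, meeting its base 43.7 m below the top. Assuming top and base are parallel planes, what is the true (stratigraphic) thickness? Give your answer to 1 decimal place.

29.2 m

Let the plane be z = a·x + b·y + c.
Pit 3−Pit 2: −116a − 918b = 868.5;  Pit 4−Pit 2: −224a − 551b = 447.2.
Solving gives a = 0.47993, b = −1.00672.
|∇z| = √(a²+b²) = 1.11527, so dip δ = arctan(1.11527) = 48.12°.
True thickness = vertical thickness × cos δ = 43.7 × cos 48.12° = 29.2 m.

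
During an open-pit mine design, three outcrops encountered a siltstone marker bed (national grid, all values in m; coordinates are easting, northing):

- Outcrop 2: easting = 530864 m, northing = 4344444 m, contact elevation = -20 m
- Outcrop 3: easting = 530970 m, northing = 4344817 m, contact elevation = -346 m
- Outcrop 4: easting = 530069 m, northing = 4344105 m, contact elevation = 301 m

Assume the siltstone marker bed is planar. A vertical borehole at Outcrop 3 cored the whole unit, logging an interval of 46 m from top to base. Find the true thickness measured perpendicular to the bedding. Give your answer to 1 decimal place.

34.8 m

Let the plane be z = a·easting + b·northing + c.
Outcrop 3−Outcrop 2: 106a + 373b = −326;  Outcrop 4−Outcrop 2: −795a − 339b = 321.
Solving gives a = −0.03538, b = −0.86394.
|∇z| = √(a²+b²) = 0.86467, so dip δ = arctan(0.86467) = 40.85°.
True thickness = vertical thickness × cos δ = 46 × cos 40.85° = 34.8 m.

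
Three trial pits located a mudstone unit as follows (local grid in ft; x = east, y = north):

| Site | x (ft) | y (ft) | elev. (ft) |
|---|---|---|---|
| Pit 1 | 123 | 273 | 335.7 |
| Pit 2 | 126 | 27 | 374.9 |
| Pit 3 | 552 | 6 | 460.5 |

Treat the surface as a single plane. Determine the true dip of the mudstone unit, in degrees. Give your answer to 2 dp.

13.98°

Two edge vectors: Pit 1→Pit 2 = (3, -246, 39.2), Pit 1→Pit 3 = (429, -267, 124.8).
Normal n = (Pit 1→Pit 2) × (Pit 1→Pit 3) = (-20234.4, 16442.4, 104733).
So ∂z/∂x = −n_x/n_z = 0.19320 and ∂z/∂y = −n_y/n_z = −0.15699.
Gradient magnitude |∇z| = √(a² + b²) = √(0.03733 + 0.02465) = 0.24894.
True dip = arctan(0.24894) = 13.98°, dipping toward NW (azimuth ≈ 309°).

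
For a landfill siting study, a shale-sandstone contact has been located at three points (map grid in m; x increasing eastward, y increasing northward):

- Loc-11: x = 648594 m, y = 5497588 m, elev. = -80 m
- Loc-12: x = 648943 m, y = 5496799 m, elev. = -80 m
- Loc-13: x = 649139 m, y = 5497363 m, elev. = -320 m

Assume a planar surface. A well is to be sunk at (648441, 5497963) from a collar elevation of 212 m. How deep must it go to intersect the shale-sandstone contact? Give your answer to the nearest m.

299 m

Let the plane be z = a·x + b·y + c.
Loc-12−Loc-11: 349a − 789b = 0;  Loc-13−Loc-11: 545a − 225b = −240.
Solving gives a = −0.53875043, b = −0.23830659.
Then c = -80 − a·648594 − b·5497588 = 1659461.74.
At (648441, 5497963): z_contact = −349347.9 − 1310200.8 + 1659461.74 = -86.9 m.
Depth below ground = 212 − (-86.9) = 299 m.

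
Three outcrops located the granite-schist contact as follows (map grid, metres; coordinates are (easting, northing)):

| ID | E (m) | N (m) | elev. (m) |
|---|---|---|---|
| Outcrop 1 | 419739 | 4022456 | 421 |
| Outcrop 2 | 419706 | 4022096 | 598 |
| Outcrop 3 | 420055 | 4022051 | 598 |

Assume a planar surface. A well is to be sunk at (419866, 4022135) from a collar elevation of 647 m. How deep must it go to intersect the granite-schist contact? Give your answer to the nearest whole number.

78 m

Let the plane be z = a·E + b·N + c.
Outcrop 2−Outcrop 1: −33a − 360b = 177;  Outcrop 3−Outcrop 1: 316a − 405b = 177.
Solving gives a = −0.06265487, b = −0.48592330.
Then c = 421 − a·419739 − b·4022456 = 1981324.80.
At (419866, 4022135): z_contact = −26306.6 − 1954449.1 + 1981324.80 = 569.0 m.
Depth below ground = 647 − 569.0 = 78 m.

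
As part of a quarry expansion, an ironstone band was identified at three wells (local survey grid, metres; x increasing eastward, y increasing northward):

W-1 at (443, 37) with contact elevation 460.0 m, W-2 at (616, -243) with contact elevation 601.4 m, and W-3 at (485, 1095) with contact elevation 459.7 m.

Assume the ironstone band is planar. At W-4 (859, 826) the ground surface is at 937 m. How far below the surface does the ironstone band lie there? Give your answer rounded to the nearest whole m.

Two edge vectors: W-1→W-2 = (173, -280, 141.4), W-1→W-3 = (42, 1058, -0.3).
Normal n = (W-1→W-2) × (W-1→W-3) = (-149517.2, 5990.7, 194794).
So ∂z/∂x = −n_x/n_z = 0.76757 and ∂z/∂y = −n_y/n_z = −0.03075.
Intercept c from W-1: 460 − 340.03 + 1.14 = 121.11.
At (859, 826): z_contact = 659.3 − 25.4 + 121.11 = 755.0 m.
Depth below ground = 937 − 755.0 = 182 m.

182 m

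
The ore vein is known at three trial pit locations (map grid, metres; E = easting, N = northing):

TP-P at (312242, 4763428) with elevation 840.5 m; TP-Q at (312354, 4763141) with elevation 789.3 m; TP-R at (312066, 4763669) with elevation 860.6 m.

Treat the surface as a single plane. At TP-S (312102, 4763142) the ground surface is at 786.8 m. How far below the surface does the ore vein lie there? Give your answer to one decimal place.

Let the plane be z = a·E + b·N + c.
TP-Q−TP-P: 112a − 287b = −51.2;  TP-R−TP-P: −176a + 241b = 20.1.
Solving gives a = 0.279357993, b = 0.287414966.
Then c = 840.5 − a·312242 − b·4763428 = −1455467.30.
At (312102, 4763142): z_contact = 87188.19 + 1368998.30 − 1455467.30 = 719.19 m.
Depth below ground = 786.8 − 719.19 = 67.6 m.

67.6 m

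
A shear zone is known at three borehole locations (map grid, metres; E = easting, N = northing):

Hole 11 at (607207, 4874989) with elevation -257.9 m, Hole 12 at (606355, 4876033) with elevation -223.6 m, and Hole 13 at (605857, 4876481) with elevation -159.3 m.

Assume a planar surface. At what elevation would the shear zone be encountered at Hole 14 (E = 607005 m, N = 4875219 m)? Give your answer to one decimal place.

-245.0 m

Let the plane be z = a·E + b·N + c.
Hole 12−Hole 11: −852a + 1044b = 34.3;  Hole 13−Hole 11: −1350a + 1492b = 98.6.
Solving gives a = −0.374506569, b = −0.272777392.
Then c = -257.9 − a·607207 − b·4874989 = 1556931.90.
At (607005, 4875219): z = −227327.4 − 1329849.5 + 1556931.90 = -245.0 m.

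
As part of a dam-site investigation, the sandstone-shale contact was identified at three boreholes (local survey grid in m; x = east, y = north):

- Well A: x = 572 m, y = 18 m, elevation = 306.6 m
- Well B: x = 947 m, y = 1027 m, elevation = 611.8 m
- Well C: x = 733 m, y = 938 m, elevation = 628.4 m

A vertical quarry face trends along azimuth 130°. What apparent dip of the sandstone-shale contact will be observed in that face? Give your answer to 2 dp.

23.57°

Two edge vectors: Well A→Well B = (375, 1009, 305.2), Well A→Well C = (161, 920, 321.8).
Normal n = (Well A→Well B) × (Well A→Well C) = (43912.2, -71537.8, 182551).
So ∂z/∂x = −n_x/n_z = −0.24055 and ∂z/∂y = −n_y/n_z = 0.39188.
Unit vector along 130° is (sin 130°, cos 130°) = (0.7660, -0.6428).
Slope in that direction = a·(0.7660) + b·(-0.6428) = −0.43616.
Apparent dip = arctan|0.43616| = 23.57° (true dip is 24.7°, so apparent ≤ true as expected).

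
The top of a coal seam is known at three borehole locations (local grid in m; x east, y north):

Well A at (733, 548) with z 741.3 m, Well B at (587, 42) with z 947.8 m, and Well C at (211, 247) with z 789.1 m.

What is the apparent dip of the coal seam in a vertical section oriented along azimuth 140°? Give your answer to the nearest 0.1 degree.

Let the plane be z = a·x + b·y + c.
Well B−Well A: −146a − 506b = 206.5;  Well C−Well A: −522a − 301b = 47.8.
Solving gives a = 0.17244, b = −0.45786.
Unit vector along 140° is (sin 140°, cos 140°) = (0.6428, -0.7660).
Slope in that direction = a·(0.6428) + b·(-0.7660) = 0.46159.
Apparent dip = arctan|0.46159| = 24.8° (true dip is 26.1°, so apparent ≤ true as expected).

24.8°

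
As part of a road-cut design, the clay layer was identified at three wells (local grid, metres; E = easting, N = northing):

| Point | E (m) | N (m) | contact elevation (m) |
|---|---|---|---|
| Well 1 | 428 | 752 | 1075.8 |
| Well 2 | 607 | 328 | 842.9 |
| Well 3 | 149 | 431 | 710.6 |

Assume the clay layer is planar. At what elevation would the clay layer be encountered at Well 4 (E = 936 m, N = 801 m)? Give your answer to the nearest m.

Let the plane be z = a·E + b·N + c.
Well 2−Well 1: 179a − 424b = −232.9;  Well 3−Well 1: −279a − 321b = −365.2.
Solving gives a = 0.45566, b = 0.74166.
Then c = 1075.8 − a·428 − b·752 = 323.05.
At (936, 801): z = 426.5 + 594.1 + 323.05 = 1343.6 m.

1344 m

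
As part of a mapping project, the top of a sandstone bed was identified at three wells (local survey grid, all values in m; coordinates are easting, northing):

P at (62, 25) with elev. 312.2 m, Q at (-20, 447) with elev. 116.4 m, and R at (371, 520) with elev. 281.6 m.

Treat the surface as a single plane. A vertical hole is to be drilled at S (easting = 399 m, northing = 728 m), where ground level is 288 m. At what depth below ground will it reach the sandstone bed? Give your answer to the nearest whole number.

Let the plane be z = a·easting + b·northing + c.
Q−P: −82a + 422b = −195.8;  R−P: 309a + 495b = −30.6.
Solving gives a = 0.49131, b = −0.36851.
Then c = 312.2 − a·62 − b·25 = 290.95.
At (399, 728): z_contact = 196.0 − 268.3 + 290.95 = 218.7 m.
Depth below ground = 288 − 218.7 = 69 m.

69 m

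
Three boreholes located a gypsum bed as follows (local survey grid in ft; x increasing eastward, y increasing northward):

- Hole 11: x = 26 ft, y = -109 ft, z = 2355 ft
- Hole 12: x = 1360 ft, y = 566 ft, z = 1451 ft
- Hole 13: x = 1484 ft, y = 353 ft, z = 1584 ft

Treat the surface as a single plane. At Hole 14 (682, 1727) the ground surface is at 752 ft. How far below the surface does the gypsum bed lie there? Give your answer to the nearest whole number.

Two edge vectors: Hole 11→Hole 12 = (1334, 675, -904), Hole 11→Hole 13 = (1458, 462, -771).
Normal n = (Hole 11→Hole 12) × (Hole 11→Hole 13) = (-102777, -289518, -367842).
So ∂z/∂x = −n_x/n_z = −0.27941 and ∂z/∂y = −n_y/n_z = −0.78707.
Intercept c from Hole 11: 2355 + 7.26 − 85.79 = 2276.47.
At (682, 1727): z_contact = −190.6 − 1359.3 + 2276.47 = 726.6 ft.
Depth below ground = 752 − 726.6 = 25 ft.

25 ft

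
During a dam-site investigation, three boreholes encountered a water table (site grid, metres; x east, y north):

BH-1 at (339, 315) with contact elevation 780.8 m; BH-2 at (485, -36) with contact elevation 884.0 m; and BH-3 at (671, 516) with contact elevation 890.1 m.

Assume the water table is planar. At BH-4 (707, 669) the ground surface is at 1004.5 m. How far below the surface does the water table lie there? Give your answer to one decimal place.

119.0 m

Two edge vectors: BH-1→BH-2 = (146, -351, 103.2), BH-1→BH-3 = (332, 201, 109.3).
Normal n = (BH-1→BH-2) × (BH-1→BH-3) = (-59107.5, 18304.6, 145878).
So ∂z/∂x = −n_x/n_z = 0.40518 and ∂z/∂y = −n_y/n_z = −0.12548.
Intercept c from BH-1: 780.8 − 137.36 + 39.53 = 682.97.
At (707, 669): z_contact = 286.47 − 83.95 + 682.97 = 885.49 m.
Depth below ground = 1004.5 − 885.49 = 119.0 m.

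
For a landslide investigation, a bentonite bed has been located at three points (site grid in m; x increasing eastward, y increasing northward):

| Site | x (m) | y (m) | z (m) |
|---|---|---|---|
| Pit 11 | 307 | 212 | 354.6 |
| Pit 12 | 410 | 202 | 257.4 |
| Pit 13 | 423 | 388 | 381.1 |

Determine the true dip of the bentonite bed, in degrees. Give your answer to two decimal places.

Let the plane be z = a·x + b·y + c.
Pit 12−Pit 11: 103a − 10b = −97.2;  Pit 13−Pit 11: 116a + 176b = 26.5.
Solving gives a = −0.87320, b = 0.72608.
Gradient magnitude |∇z| = √(a² + b²) = √(0.76247 + 0.52720) = 1.13564.
True dip = arctan(1.13564) = 48.63°, dipping toward SE (azimuth ≈ 130°).

48.63°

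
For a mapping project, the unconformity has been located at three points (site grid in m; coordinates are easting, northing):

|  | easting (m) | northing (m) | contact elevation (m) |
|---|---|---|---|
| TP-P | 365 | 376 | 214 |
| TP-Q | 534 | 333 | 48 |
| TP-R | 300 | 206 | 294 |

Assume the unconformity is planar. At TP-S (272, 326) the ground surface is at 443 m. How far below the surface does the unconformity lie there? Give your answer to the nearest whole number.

131 m

Let the plane be z = a·easting + b·northing + c.
TP-Q−TP-P: 169a − 43b = −166;  TP-R−TP-P: −65a − 170b = 80.
Solving gives a = −1.00428, b = −0.08660.
Then c = 214 − a·365 − b·376 = 613.12.
At (272, 326): z_contact = −273.2 − 28.2 + 613.12 = 311.7 m.
Depth below ground = 443 − 311.7 = 131 m.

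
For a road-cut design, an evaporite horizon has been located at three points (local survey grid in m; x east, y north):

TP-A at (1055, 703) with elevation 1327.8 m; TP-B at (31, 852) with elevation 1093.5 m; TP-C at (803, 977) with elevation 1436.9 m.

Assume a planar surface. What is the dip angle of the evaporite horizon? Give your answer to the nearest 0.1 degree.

Let the plane be z = a·x + b·y + c.
TP-B−TP-A: −1024a + 149b = −234.3;  TP-C−TP-A: −252a + 274b = 109.1.
Solving gives a = 0.33105, b = 0.70264.
Gradient magnitude |∇z| = √(a² + b²) = √(0.10959 + 0.49371) = 0.77672.
True dip = arctan(0.77672) = 37.8°, dipping toward SSW (azimuth ≈ 205°).

37.8°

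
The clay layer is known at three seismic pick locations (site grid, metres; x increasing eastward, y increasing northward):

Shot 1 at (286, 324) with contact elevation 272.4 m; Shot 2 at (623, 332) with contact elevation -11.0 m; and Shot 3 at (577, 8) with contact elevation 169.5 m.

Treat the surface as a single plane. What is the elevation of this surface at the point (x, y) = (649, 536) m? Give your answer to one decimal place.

-122.2 m

Let the plane be z = a·x + b·y + c.
Shot 2−Shot 1: 337a + 8b = −283.4;  Shot 3−Shot 1: 291a − 316b = −102.9.
Solving gives a = −0.83052, b = −0.43918.
Then c = 272.4 − a·286 − b·324 = 652.23.
At (649, 536): z = −539.0 − 235.4 + 652.23 = -122.2 m.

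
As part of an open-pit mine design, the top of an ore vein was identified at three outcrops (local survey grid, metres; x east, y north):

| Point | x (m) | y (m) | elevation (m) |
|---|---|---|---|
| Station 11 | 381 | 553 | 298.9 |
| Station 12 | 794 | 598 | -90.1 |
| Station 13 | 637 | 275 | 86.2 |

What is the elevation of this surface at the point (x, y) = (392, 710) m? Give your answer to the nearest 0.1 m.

Two edge vectors: Station 11→Station 12 = (413, 45, -389), Station 11→Station 13 = (256, -278, -212.7).
Normal n = (Station 11→Station 12) × (Station 11→Station 13) = (-117713.5, -11738.9, -126334).
So ∂z/∂x = −n_x/n_z = −0.93176 and ∂z/∂y = −n_y/n_z = −0.09292.
Intercept c from Station 11: 298.9 + 355.00 + 51.38 = 705.29.
At (392, 710): z = −365.3 − 66.0 + 705.29 = 274.1 m.

274.1 m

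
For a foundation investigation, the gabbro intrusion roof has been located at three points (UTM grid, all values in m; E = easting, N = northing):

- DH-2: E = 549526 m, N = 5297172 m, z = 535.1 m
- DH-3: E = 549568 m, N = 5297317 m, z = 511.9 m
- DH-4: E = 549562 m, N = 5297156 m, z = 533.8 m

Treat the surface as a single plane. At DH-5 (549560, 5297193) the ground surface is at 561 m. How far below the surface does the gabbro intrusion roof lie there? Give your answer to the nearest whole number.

32 m

Let the plane be z = a·E + b·N + c.
DH-3−DH-2: 42a + 145b = −23.2;  DH-4−DH-2: 36a − 16b = −1.3.
Solving gives a = −0.09499321, b = −0.13248473.
Then c = 535.1 − a·549526 − b·5297172 = 754530.72.
At (549560, 5297193): z_contact = −52204.5 − 701797.2 + 754530.72 = 529.1 m.
Depth below ground = 561 − 529.1 = 32 m.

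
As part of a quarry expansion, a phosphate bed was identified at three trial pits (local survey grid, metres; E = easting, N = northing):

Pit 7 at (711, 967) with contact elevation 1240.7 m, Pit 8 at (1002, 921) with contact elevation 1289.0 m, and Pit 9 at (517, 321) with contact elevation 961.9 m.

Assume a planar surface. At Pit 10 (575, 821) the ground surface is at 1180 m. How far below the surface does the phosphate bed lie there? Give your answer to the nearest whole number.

23 m

Let the plane be z = a·E + b·N + c.
Pit 8−Pit 7: 291a − 46b = 48.3;  Pit 9−Pit 7: −194a − 646b = −278.8.
Solving gives a = 0.22359, b = 0.36443.
Then c = 1240.7 − a·711 − b·967 = 729.32.
At (575, 821): z_contact = 128.6 + 299.2 + 729.32 = 1157.1 m.
Depth below ground = 1180 − 1157.1 = 23 m.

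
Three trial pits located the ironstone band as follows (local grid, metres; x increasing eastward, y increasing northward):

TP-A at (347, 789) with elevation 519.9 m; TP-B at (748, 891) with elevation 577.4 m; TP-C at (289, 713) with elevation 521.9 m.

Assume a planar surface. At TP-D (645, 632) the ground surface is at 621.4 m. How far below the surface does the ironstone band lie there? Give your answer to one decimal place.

19.6 m

Let the plane be z = a·x + b·y + c.
TP-B−TP-A: 401a + 102b = 57.5;  TP-C−TP-A: −58a − 76b = 2.
Solving gives a = 0.18624, b = −0.16844.
Then c = 519.9 − a·347 − b·789 = 588.18.
At (645, 632): z_contact = 120.12 − 106.46 + 588.18 = 601.84 m.
Depth below ground = 621.4 − 601.84 = 19.6 m.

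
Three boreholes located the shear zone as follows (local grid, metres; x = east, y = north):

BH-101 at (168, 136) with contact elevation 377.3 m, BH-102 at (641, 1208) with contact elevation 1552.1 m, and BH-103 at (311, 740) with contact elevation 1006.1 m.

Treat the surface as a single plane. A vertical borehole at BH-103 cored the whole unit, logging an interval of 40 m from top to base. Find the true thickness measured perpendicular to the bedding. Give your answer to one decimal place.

28.1 m

Two edge vectors: BH-101→BH-102 = (473, 1072, 1174.8), BH-101→BH-103 = (143, 604, 628.8).
Normal n = (BH-101→BH-102) × (BH-101→BH-103) = (-35505.6, -129426, 132396).
So ∂z/∂x = −n_x/n_z = 0.26818 and ∂z/∂y = −n_y/n_z = 0.97757.
|∇z| = √(a²+b²) = 1.01368, so dip δ = arctan(1.01368) = 45.39°.
True thickness = vertical thickness × cos δ = 40 × cos 45.39° = 28.1 m.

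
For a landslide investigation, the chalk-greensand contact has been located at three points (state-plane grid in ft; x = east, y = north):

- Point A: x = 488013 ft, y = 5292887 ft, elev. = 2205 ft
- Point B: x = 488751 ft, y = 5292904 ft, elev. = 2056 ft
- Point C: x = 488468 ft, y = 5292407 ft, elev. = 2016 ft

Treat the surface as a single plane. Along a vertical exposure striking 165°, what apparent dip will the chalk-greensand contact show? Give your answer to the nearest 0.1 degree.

13.8°

Let the plane be z = a·x + b·y + c.
Point B−Point A: 738a + 17b = −149;  Point C−Point A: 455a − 480b = −189.
Solving gives a = −0.20646, b = 0.19804.
Unit vector along 165° is (sin 165°, cos 165°) = (0.2588, -0.9659).
Slope in that direction = a·(0.2588) + b·(-0.9659) = −0.24473.
Apparent dip = arctan|0.24473| = 13.8° (true dip is 16.0°, so apparent ≤ true as expected).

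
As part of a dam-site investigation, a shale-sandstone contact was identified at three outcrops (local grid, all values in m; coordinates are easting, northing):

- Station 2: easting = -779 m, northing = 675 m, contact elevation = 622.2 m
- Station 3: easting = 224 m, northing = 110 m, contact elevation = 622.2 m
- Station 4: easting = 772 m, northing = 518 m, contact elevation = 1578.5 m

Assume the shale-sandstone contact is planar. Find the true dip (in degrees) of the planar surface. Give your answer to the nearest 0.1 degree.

56.9°

Two edge vectors: Station 2→Station 3 = (1003, -565, 0), Station 2→Station 4 = (1551, -157, 956.3).
Normal n = (Station 2→Station 3) × (Station 2→Station 4) = (-540309.5, -959168.9, 718844).
So ∂z/∂easting = −n_x/n_z = 0.75164 and ∂z/∂northing = −n_y/n_z = 1.33432.
Gradient magnitude |∇z| = √(a² + b²) = √(0.56496 + 1.78041) = 1.53146.
True dip = arctan(1.53146) = 56.9°, dipping toward SSW (azimuth ≈ 209°).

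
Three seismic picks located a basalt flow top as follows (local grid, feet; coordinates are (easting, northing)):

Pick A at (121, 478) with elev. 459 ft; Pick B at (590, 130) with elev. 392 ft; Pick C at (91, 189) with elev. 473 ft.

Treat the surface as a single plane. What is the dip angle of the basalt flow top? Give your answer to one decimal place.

Let the plane be z = a·E + b·N + c.
Pick B−Pick A: 469a − 348b = −67;  Pick C−Pick A: −30a − 289b = 14.
Solving gives a = −0.16601, b = −0.03121.
Gradient magnitude |∇z| = √(a² + b²) = √(0.02756 + 0.00097) = 0.16892.
True dip = arctan(0.16892) = 9.6°, dipping toward E (azimuth ≈ 079°).

9.6°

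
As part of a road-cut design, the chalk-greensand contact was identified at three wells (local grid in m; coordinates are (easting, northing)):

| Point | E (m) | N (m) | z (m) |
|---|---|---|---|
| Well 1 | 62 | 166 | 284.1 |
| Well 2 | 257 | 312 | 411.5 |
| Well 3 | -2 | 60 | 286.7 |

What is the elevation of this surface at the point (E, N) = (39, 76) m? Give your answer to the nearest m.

Let the plane be z = a·E + b·N + c.
Well 2−Well 1: 195a + 146b = 127.4;  Well 3−Well 1: −64a − 106b = 2.6.
Solving gives a = 1.22585, b = −0.76467.
Then c = 284.1 − a·62 − b·166 = 335.03.
At (39, 76): z = 47.8 − 58.1 + 335.03 = 324.7 m.

325 m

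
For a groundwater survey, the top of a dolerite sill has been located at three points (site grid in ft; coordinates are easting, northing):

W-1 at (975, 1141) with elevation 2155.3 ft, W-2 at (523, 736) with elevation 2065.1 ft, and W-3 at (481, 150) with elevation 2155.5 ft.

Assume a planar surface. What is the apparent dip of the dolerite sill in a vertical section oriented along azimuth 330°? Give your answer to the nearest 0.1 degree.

18.6°

Two edge vectors: W-1→W-2 = (-452, -405, -90.2), W-1→W-3 = (-494, -991, 0.2).
Normal n = (W-1→W-2) × (W-1→W-3) = (-89469.2, 44649.2, 247862).
So ∂z/∂easting = −n_x/n_z = 0.36096 and ∂z/∂northing = −n_y/n_z = −0.18014.
Unit vector along 330° is (sin 330°, cos 330°) = (-0.5000, 0.8660).
Slope in that direction = a·(-0.5000) + b·(0.8660) = −0.33649.
Apparent dip = arctan|0.33649| = 18.6° (true dip is 22.0°, so apparent ≤ true as expected).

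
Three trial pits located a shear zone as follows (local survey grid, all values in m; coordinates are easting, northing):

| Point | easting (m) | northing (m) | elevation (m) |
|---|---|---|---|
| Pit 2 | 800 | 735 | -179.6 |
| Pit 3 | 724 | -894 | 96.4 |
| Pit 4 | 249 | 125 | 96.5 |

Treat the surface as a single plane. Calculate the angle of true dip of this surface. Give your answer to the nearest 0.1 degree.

Two edge vectors: Pit 2→Pit 3 = (-76, -1629, 276), Pit 2→Pit 4 = (-551, -610, 276.1).
Normal n = (Pit 2→Pit 3) × (Pit 2→Pit 4) = (-281406.9, -131092.4, -851219).
So ∂z/∂easting = −n_x/n_z = −0.33059 and ∂z/∂northing = −n_y/n_z = −0.15401.
Gradient magnitude |∇z| = √(a² + b²) = √(0.10929 + 0.02372) = 0.36470.
True dip = arctan(0.36470) = 20.0°, dipping toward ENE (azimuth ≈ 065°).

20.0°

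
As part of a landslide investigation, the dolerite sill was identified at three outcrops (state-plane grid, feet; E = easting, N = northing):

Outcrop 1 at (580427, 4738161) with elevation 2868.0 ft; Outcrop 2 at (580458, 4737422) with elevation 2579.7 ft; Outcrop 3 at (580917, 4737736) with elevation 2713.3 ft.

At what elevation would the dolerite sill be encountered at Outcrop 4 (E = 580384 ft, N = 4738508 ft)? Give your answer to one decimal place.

3002.7 ft

Let the plane be z = a·E + b·N + c.
Outcrop 2−Outcrop 1: 31a − 739b = −288.3;  Outcrop 3−Outcrop 1: 490a − 425b = −154.7.
Solving gives a = 0.023512115, b = 0.391108086.
Then c = 2868 − a·580427 − b·4738161 = −1863912.15.
At (580384, 4738508): z = 13646.1 + 1853268.8 − 1863912.15 = 3002.7 ft.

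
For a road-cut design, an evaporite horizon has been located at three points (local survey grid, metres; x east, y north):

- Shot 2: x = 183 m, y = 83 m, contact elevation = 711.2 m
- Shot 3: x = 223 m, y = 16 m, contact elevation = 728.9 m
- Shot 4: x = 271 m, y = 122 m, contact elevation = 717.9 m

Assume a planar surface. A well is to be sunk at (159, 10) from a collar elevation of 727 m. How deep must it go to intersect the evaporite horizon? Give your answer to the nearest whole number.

Two edge vectors: Shot 2→Shot 3 = (40, -67, 17.7), Shot 2→Shot 4 = (88, 39, 6.7).
Normal n = (Shot 2→Shot 3) × (Shot 2→Shot 4) = (-1139.2, 1289.6, 7456).
So ∂z/∂x = −n_x/n_z = 0.15279 and ∂z/∂y = −n_y/n_z = −0.17296.
Intercept c from Shot 2: 711.2 − 27.96 + 14.36 = 697.60.
At (159, 10): z_contact = 24.3 − 1.7 + 697.60 = 720.2 m.
Depth below ground = 727 − 720.2 = 7 m.

7 m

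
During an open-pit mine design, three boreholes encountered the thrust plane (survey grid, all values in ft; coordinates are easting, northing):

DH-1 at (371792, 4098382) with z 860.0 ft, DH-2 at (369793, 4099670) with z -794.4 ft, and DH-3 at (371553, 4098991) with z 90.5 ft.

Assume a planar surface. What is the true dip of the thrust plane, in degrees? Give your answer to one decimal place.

Let the plane be z = a·easting + b·northing + c.
DH-2−DH-1: −1999a + 1288b = −1654.4;  DH-3−DH-1: −239a + 609b = −769.5.
Solving gives a = 0.01805, b = −1.25646.
Gradient magnitude |∇z| = √(a² + b²) = √(0.00033 + 1.57870) = 1.25659.
True dip = arctan(1.25659) = 51.5°, dipping toward N (azimuth ≈ 359°).

51.5°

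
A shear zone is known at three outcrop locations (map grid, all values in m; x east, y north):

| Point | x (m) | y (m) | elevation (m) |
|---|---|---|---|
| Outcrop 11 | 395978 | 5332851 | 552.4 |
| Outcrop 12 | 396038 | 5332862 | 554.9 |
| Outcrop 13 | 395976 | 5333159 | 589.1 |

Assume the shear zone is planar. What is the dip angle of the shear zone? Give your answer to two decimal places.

6.89°

Two edge vectors: Outcrop 11→Outcrop 12 = (60, 11, 2.5), Outcrop 11→Outcrop 13 = (-2, 308, 36.7).
Normal n = (Outcrop 11→Outcrop 12) × (Outcrop 11→Outcrop 13) = (-366.3, -2207, 18502).
So ∂z/∂x = −n_x/n_z = 0.01980 and ∂z/∂y = −n_y/n_z = 0.11928.
Gradient magnitude |∇z| = √(a² + b²) = √(0.00039 + 0.01423) = 0.12092.
True dip = arctan(0.12092) = 6.89°, dipping toward S (azimuth ≈ 189°).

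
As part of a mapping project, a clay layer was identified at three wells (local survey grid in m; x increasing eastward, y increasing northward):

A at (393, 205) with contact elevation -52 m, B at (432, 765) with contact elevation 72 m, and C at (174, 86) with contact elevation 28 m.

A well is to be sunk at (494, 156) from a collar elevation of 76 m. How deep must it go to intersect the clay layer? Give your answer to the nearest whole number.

192 m

Let the plane be z = a·x + b·y + c.
B−A: 39a + 560b = 124;  C−A: −219a − 119b = 80.
Solving gives a = −0.50472, b = 0.25658.
Then c = -52 − a·393 − b·205 = 93.75.
At (494, 156): z_contact = −249.3 + 40.0 + 93.75 = -115.5 m.
Depth below ground = 76 − (-115.5) = 192 m.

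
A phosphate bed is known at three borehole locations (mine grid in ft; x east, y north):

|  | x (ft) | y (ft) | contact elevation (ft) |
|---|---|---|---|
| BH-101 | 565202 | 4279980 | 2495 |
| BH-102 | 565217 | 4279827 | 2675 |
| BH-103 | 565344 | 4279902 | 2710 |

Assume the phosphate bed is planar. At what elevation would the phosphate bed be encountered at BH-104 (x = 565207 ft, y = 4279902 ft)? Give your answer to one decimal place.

Two edge vectors: BH-101→BH-102 = (15, -153, 180), BH-101→BH-103 = (142, -78, 215).
Normal n = (BH-101→BH-102) × (BH-101→BH-103) = (-18855, 22335, 20556).
So ∂z/∂x = −n_x/n_z = 0.917250438 and ∂z/∂y = −n_y/n_z = −1.086544075.
Intercept c from BH-101: 2495 − 518431.78 + 4650386.91 = 4134450.13.
At (565207, 4279902): z = 518436.4 − 4650302.2 + 4134450.13 = 2584.3 ft.

2584.3 ft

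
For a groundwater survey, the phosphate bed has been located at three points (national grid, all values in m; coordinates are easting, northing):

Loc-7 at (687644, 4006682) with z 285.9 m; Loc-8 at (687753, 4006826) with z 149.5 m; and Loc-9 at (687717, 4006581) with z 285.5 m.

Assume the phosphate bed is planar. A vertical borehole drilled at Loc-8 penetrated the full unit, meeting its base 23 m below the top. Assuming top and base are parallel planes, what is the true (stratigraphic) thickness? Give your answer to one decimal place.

Let the plane be z = a·easting + b·northing + c.
Loc-8−Loc-7: 109a + 144b = −136.4;  Loc-9−Loc-7: 73a − 101b = −0.4.
Solving gives a = −0.64281, b = −0.46065.
|∇z| = √(a²+b²) = 0.79083, so dip δ = arctan(0.79083) = 38.34°.
True thickness = vertical thickness × cos δ = 23 × cos 38.34° = 18.0 m.

18.0 m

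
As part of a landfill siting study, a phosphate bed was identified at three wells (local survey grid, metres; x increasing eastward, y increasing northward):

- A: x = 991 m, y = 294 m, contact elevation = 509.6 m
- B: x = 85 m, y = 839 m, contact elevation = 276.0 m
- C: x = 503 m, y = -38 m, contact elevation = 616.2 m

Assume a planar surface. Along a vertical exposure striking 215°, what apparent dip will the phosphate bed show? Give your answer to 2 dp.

Let the plane be z = a·x + b·y + c.
B−A: −906a + 545b = −233.6;  C−A: −488a − 332b = 106.6.
Solving gives a = 0.03433, b = −0.37155.
Unit vector along 215° is (sin 215°, cos 215°) = (-0.5736, -0.8192).
Slope in that direction = a·(-0.5736) + b·(-0.8192) = 0.28466.
Apparent dip = arctan|0.28466| = 15.89° (true dip is 20.5°, so apparent ≤ true as expected).

15.89°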